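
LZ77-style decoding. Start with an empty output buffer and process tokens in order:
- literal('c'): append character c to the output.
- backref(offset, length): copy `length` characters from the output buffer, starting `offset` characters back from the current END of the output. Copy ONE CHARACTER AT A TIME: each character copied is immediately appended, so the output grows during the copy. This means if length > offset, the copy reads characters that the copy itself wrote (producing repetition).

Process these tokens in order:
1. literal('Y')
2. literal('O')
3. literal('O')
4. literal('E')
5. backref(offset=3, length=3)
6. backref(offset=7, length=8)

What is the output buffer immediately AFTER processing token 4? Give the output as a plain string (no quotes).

Answer: YOOE

Derivation:
Token 1: literal('Y'). Output: "Y"
Token 2: literal('O'). Output: "YO"
Token 3: literal('O'). Output: "YOO"
Token 4: literal('E'). Output: "YOOE"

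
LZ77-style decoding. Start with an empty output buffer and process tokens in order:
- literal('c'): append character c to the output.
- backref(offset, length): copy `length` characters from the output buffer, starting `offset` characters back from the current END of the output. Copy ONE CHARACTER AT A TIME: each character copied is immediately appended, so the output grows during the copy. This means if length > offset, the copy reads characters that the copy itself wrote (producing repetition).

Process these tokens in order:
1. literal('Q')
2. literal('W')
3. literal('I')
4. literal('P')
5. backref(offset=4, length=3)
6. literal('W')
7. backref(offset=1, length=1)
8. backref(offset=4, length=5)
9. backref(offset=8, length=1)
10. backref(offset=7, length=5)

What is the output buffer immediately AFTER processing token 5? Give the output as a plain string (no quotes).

Token 1: literal('Q'). Output: "Q"
Token 2: literal('W'). Output: "QW"
Token 3: literal('I'). Output: "QWI"
Token 4: literal('P'). Output: "QWIP"
Token 5: backref(off=4, len=3). Copied 'QWI' from pos 0. Output: "QWIPQWI"

Answer: QWIPQWI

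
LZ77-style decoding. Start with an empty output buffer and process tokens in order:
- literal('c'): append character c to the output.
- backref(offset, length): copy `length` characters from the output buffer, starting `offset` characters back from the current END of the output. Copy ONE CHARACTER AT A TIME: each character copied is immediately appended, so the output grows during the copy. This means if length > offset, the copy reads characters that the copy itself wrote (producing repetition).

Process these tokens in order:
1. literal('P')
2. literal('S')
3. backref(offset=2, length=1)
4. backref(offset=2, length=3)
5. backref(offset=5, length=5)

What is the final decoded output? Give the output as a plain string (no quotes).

Token 1: literal('P'). Output: "P"
Token 2: literal('S'). Output: "PS"
Token 3: backref(off=2, len=1). Copied 'P' from pos 0. Output: "PSP"
Token 4: backref(off=2, len=3) (overlapping!). Copied 'SPS' from pos 1. Output: "PSPSPS"
Token 5: backref(off=5, len=5). Copied 'SPSPS' from pos 1. Output: "PSPSPSSPSPS"

Answer: PSPSPSSPSPS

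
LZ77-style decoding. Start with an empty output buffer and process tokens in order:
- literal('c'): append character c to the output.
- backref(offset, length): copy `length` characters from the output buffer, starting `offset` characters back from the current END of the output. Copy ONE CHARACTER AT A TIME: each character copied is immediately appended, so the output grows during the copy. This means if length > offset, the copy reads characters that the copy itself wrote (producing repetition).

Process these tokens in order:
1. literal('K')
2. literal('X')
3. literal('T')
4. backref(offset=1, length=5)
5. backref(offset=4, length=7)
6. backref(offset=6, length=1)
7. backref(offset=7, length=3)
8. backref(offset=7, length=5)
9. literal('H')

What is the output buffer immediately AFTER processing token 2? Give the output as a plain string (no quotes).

Answer: KX

Derivation:
Token 1: literal('K'). Output: "K"
Token 2: literal('X'). Output: "KX"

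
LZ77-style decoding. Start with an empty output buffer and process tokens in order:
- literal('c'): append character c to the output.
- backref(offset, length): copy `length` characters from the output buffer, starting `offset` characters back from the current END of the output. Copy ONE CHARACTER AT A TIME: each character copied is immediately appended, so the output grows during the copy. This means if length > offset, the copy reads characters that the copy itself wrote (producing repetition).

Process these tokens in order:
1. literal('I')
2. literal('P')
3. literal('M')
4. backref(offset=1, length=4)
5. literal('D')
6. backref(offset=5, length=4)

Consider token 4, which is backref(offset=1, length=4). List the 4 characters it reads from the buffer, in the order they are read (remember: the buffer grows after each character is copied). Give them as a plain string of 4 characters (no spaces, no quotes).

Answer: MMMM

Derivation:
Token 1: literal('I'). Output: "I"
Token 2: literal('P'). Output: "IP"
Token 3: literal('M'). Output: "IPM"
Token 4: backref(off=1, len=4). Buffer before: "IPM" (len 3)
  byte 1: read out[2]='M', append. Buffer now: "IPMM"
  byte 2: read out[3]='M', append. Buffer now: "IPMMM"
  byte 3: read out[4]='M', append. Buffer now: "IPMMMM"
  byte 4: read out[5]='M', append. Buffer now: "IPMMMMM"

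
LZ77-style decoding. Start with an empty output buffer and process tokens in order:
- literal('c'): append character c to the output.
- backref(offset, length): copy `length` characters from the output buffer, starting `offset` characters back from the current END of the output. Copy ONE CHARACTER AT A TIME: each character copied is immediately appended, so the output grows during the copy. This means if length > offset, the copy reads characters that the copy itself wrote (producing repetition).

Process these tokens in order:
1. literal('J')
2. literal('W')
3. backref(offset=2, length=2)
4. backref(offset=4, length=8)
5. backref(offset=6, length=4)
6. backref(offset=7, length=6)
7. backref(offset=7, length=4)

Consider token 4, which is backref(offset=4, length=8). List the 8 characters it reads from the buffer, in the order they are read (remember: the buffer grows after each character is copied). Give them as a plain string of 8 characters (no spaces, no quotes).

Token 1: literal('J'). Output: "J"
Token 2: literal('W'). Output: "JW"
Token 3: backref(off=2, len=2). Copied 'JW' from pos 0. Output: "JWJW"
Token 4: backref(off=4, len=8). Buffer before: "JWJW" (len 4)
  byte 1: read out[0]='J', append. Buffer now: "JWJWJ"
  byte 2: read out[1]='W', append. Buffer now: "JWJWJW"
  byte 3: read out[2]='J', append. Buffer now: "JWJWJWJ"
  byte 4: read out[3]='W', append. Buffer now: "JWJWJWJW"
  byte 5: read out[4]='J', append. Buffer now: "JWJWJWJWJ"
  byte 6: read out[5]='W', append. Buffer now: "JWJWJWJWJW"
  byte 7: read out[6]='J', append. Buffer now: "JWJWJWJWJWJ"
  byte 8: read out[7]='W', append. Buffer now: "JWJWJWJWJWJW"

Answer: JWJWJWJW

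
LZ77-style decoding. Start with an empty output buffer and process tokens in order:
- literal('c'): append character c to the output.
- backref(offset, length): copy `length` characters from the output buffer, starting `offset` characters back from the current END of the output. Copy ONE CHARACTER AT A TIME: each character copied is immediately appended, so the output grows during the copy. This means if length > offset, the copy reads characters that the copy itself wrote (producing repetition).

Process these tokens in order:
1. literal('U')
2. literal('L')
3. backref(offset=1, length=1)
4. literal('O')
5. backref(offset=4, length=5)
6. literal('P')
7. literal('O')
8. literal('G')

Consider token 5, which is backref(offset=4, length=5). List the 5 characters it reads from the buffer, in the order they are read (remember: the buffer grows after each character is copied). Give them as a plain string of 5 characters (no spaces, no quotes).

Answer: ULLOU

Derivation:
Token 1: literal('U'). Output: "U"
Token 2: literal('L'). Output: "UL"
Token 3: backref(off=1, len=1). Copied 'L' from pos 1. Output: "ULL"
Token 4: literal('O'). Output: "ULLO"
Token 5: backref(off=4, len=5). Buffer before: "ULLO" (len 4)
  byte 1: read out[0]='U', append. Buffer now: "ULLOU"
  byte 2: read out[1]='L', append. Buffer now: "ULLOUL"
  byte 3: read out[2]='L', append. Buffer now: "ULLOULL"
  byte 4: read out[3]='O', append. Buffer now: "ULLOULLO"
  byte 5: read out[4]='U', append. Buffer now: "ULLOULLOU"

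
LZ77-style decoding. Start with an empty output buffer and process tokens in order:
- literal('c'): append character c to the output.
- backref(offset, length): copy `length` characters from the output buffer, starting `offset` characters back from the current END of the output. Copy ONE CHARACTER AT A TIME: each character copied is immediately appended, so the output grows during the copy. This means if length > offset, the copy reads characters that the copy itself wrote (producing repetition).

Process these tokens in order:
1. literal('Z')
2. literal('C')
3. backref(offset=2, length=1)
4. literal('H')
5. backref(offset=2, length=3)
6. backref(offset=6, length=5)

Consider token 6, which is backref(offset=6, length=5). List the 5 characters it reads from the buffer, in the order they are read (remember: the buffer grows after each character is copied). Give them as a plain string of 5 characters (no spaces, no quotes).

Answer: CZHZH

Derivation:
Token 1: literal('Z'). Output: "Z"
Token 2: literal('C'). Output: "ZC"
Token 3: backref(off=2, len=1). Copied 'Z' from pos 0. Output: "ZCZ"
Token 4: literal('H'). Output: "ZCZH"
Token 5: backref(off=2, len=3) (overlapping!). Copied 'ZHZ' from pos 2. Output: "ZCZHZHZ"
Token 6: backref(off=6, len=5). Buffer before: "ZCZHZHZ" (len 7)
  byte 1: read out[1]='C', append. Buffer now: "ZCZHZHZC"
  byte 2: read out[2]='Z', append. Buffer now: "ZCZHZHZCZ"
  byte 3: read out[3]='H', append. Buffer now: "ZCZHZHZCZH"
  byte 4: read out[4]='Z', append. Buffer now: "ZCZHZHZCZHZ"
  byte 5: read out[5]='H', append. Buffer now: "ZCZHZHZCZHZH"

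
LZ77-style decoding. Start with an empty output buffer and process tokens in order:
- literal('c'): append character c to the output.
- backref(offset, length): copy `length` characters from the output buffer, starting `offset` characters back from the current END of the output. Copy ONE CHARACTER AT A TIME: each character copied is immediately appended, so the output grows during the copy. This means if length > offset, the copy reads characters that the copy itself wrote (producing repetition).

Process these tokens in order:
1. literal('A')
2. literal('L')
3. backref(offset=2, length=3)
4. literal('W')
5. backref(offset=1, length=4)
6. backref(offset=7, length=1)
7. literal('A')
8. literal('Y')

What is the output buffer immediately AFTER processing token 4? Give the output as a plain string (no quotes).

Answer: ALALAW

Derivation:
Token 1: literal('A'). Output: "A"
Token 2: literal('L'). Output: "AL"
Token 3: backref(off=2, len=3) (overlapping!). Copied 'ALA' from pos 0. Output: "ALALA"
Token 4: literal('W'). Output: "ALALAW"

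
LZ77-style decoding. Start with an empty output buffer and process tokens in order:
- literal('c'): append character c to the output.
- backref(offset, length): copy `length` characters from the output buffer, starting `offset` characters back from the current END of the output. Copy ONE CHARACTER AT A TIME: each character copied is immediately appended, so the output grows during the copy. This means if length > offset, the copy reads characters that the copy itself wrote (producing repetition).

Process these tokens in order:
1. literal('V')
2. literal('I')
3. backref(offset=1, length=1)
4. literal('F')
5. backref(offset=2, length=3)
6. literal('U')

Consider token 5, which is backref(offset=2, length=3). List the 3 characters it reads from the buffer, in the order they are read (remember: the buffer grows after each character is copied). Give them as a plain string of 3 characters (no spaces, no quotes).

Answer: IFI

Derivation:
Token 1: literal('V'). Output: "V"
Token 2: literal('I'). Output: "VI"
Token 3: backref(off=1, len=1). Copied 'I' from pos 1. Output: "VII"
Token 4: literal('F'). Output: "VIIF"
Token 5: backref(off=2, len=3). Buffer before: "VIIF" (len 4)
  byte 1: read out[2]='I', append. Buffer now: "VIIFI"
  byte 2: read out[3]='F', append. Buffer now: "VIIFIF"
  byte 3: read out[4]='I', append. Buffer now: "VIIFIFI"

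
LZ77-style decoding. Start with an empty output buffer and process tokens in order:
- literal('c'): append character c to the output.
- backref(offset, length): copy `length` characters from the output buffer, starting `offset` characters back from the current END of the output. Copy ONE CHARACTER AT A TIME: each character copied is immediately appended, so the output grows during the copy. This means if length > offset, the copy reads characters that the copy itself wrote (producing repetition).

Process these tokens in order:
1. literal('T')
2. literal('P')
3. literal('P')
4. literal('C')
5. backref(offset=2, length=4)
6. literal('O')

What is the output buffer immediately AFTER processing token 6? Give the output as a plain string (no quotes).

Token 1: literal('T'). Output: "T"
Token 2: literal('P'). Output: "TP"
Token 3: literal('P'). Output: "TPP"
Token 4: literal('C'). Output: "TPPC"
Token 5: backref(off=2, len=4) (overlapping!). Copied 'PCPC' from pos 2. Output: "TPPCPCPC"
Token 6: literal('O'). Output: "TPPCPCPCO"

Answer: TPPCPCPCO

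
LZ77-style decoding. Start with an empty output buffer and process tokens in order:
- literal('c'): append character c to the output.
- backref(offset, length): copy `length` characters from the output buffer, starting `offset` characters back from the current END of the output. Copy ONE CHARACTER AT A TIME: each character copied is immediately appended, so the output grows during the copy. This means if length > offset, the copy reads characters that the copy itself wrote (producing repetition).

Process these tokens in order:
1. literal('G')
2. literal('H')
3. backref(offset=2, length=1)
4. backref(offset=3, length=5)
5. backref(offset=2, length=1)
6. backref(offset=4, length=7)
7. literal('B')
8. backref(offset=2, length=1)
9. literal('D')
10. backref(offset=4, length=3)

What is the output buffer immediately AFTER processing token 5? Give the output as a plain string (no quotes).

Token 1: literal('G'). Output: "G"
Token 2: literal('H'). Output: "GH"
Token 3: backref(off=2, len=1). Copied 'G' from pos 0. Output: "GHG"
Token 4: backref(off=3, len=5) (overlapping!). Copied 'GHGGH' from pos 0. Output: "GHGGHGGH"
Token 5: backref(off=2, len=1). Copied 'G' from pos 6. Output: "GHGGHGGHG"

Answer: GHGGHGGHG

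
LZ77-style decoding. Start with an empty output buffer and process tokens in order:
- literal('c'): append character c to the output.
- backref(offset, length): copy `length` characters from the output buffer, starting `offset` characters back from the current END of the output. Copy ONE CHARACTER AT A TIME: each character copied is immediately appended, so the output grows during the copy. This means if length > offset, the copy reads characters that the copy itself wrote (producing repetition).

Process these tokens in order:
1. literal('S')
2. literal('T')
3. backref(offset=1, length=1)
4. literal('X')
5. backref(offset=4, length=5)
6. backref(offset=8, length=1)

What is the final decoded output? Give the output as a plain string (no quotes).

Token 1: literal('S'). Output: "S"
Token 2: literal('T'). Output: "ST"
Token 3: backref(off=1, len=1). Copied 'T' from pos 1. Output: "STT"
Token 4: literal('X'). Output: "STTX"
Token 5: backref(off=4, len=5) (overlapping!). Copied 'STTXS' from pos 0. Output: "STTXSTTXS"
Token 6: backref(off=8, len=1). Copied 'T' from pos 1. Output: "STTXSTTXST"

Answer: STTXSTTXST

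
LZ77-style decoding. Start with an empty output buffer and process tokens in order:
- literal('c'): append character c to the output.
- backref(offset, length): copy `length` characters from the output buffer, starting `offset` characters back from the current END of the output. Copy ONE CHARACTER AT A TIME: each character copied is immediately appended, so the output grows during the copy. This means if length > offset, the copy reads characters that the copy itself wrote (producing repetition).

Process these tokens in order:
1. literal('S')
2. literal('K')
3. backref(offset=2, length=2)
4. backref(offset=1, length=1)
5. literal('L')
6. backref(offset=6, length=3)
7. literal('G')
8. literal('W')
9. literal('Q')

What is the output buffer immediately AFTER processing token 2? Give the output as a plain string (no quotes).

Answer: SK

Derivation:
Token 1: literal('S'). Output: "S"
Token 2: literal('K'). Output: "SK"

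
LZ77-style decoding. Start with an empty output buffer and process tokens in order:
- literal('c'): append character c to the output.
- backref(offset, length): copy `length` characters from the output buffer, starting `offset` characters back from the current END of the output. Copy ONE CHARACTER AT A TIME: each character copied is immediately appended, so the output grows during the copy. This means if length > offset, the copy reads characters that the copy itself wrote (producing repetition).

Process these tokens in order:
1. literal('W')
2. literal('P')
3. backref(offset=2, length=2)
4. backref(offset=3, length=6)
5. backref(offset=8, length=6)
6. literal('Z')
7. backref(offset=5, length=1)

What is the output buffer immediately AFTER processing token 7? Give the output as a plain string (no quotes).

Answer: WPWPPWPPWPWPPWPPZP

Derivation:
Token 1: literal('W'). Output: "W"
Token 2: literal('P'). Output: "WP"
Token 3: backref(off=2, len=2). Copied 'WP' from pos 0. Output: "WPWP"
Token 4: backref(off=3, len=6) (overlapping!). Copied 'PWPPWP' from pos 1. Output: "WPWPPWPPWP"
Token 5: backref(off=8, len=6). Copied 'WPPWPP' from pos 2. Output: "WPWPPWPPWPWPPWPP"
Token 6: literal('Z'). Output: "WPWPPWPPWPWPPWPPZ"
Token 7: backref(off=5, len=1). Copied 'P' from pos 12. Output: "WPWPPWPPWPWPPWPPZP"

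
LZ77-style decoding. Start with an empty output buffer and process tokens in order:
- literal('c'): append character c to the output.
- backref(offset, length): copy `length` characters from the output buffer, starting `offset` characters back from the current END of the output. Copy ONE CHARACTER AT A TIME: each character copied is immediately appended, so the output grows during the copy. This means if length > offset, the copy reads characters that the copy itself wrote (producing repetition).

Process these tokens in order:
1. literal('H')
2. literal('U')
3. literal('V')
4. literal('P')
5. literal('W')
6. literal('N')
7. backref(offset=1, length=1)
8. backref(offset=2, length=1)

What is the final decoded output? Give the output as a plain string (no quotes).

Token 1: literal('H'). Output: "H"
Token 2: literal('U'). Output: "HU"
Token 3: literal('V'). Output: "HUV"
Token 4: literal('P'). Output: "HUVP"
Token 5: literal('W'). Output: "HUVPW"
Token 6: literal('N'). Output: "HUVPWN"
Token 7: backref(off=1, len=1). Copied 'N' from pos 5. Output: "HUVPWNN"
Token 8: backref(off=2, len=1). Copied 'N' from pos 5. Output: "HUVPWNNN"

Answer: HUVPWNNN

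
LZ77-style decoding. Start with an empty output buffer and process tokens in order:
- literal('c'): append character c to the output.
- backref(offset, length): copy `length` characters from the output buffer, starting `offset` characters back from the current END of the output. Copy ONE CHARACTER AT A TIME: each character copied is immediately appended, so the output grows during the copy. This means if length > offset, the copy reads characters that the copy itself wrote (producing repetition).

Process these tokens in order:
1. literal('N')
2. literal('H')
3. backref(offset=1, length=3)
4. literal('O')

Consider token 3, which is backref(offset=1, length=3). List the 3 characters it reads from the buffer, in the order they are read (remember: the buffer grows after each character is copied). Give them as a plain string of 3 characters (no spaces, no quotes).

Answer: HHH

Derivation:
Token 1: literal('N'). Output: "N"
Token 2: literal('H'). Output: "NH"
Token 3: backref(off=1, len=3). Buffer before: "NH" (len 2)
  byte 1: read out[1]='H', append. Buffer now: "NHH"
  byte 2: read out[2]='H', append. Buffer now: "NHHH"
  byte 3: read out[3]='H', append. Buffer now: "NHHHH"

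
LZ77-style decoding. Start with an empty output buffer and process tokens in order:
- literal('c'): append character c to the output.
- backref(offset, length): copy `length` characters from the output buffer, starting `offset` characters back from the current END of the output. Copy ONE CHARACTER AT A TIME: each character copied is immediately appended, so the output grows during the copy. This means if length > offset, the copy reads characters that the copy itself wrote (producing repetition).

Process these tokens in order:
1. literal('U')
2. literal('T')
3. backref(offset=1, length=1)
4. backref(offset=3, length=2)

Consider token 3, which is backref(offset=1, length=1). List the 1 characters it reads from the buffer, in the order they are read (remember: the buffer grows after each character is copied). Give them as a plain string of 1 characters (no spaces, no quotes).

Answer: T

Derivation:
Token 1: literal('U'). Output: "U"
Token 2: literal('T'). Output: "UT"
Token 3: backref(off=1, len=1). Buffer before: "UT" (len 2)
  byte 1: read out[1]='T', append. Buffer now: "UTT"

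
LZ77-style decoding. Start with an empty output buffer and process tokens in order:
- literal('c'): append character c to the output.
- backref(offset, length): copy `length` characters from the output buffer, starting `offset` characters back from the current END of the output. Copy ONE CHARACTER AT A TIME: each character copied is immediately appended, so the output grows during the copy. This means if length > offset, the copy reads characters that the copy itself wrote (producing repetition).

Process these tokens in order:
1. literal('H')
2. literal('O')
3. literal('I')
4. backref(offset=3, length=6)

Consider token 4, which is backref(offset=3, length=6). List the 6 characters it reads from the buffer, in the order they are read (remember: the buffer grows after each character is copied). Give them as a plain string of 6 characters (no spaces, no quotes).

Token 1: literal('H'). Output: "H"
Token 2: literal('O'). Output: "HO"
Token 3: literal('I'). Output: "HOI"
Token 4: backref(off=3, len=6). Buffer before: "HOI" (len 3)
  byte 1: read out[0]='H', append. Buffer now: "HOIH"
  byte 2: read out[1]='O', append. Buffer now: "HOIHO"
  byte 3: read out[2]='I', append. Buffer now: "HOIHOI"
  byte 4: read out[3]='H', append. Buffer now: "HOIHOIH"
  byte 5: read out[4]='O', append. Buffer now: "HOIHOIHO"
  byte 6: read out[5]='I', append. Buffer now: "HOIHOIHOI"

Answer: HOIHOI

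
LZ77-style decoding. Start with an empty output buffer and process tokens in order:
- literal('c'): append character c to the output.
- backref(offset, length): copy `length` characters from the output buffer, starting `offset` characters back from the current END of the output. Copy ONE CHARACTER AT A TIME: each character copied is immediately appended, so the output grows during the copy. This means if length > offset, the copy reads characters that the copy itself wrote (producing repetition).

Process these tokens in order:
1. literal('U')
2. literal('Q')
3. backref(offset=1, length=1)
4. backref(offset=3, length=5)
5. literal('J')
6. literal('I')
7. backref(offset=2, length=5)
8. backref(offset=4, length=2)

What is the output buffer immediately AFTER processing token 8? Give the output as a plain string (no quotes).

Answer: UQQUQQUQJIJIJIJIJ

Derivation:
Token 1: literal('U'). Output: "U"
Token 2: literal('Q'). Output: "UQ"
Token 3: backref(off=1, len=1). Copied 'Q' from pos 1. Output: "UQQ"
Token 4: backref(off=3, len=5) (overlapping!). Copied 'UQQUQ' from pos 0. Output: "UQQUQQUQ"
Token 5: literal('J'). Output: "UQQUQQUQJ"
Token 6: literal('I'). Output: "UQQUQQUQJI"
Token 7: backref(off=2, len=5) (overlapping!). Copied 'JIJIJ' from pos 8. Output: "UQQUQQUQJIJIJIJ"
Token 8: backref(off=4, len=2). Copied 'IJ' from pos 11. Output: "UQQUQQUQJIJIJIJIJ"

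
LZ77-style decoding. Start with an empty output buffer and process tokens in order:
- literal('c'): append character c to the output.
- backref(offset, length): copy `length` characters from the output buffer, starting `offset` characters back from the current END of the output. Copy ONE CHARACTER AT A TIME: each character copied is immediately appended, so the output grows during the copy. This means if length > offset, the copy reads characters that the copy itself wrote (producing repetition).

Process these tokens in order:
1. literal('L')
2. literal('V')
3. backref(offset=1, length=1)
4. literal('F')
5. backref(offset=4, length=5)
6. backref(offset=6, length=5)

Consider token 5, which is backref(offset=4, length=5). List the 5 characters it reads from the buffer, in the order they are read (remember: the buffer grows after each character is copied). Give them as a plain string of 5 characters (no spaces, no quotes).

Answer: LVVFL

Derivation:
Token 1: literal('L'). Output: "L"
Token 2: literal('V'). Output: "LV"
Token 3: backref(off=1, len=1). Copied 'V' from pos 1. Output: "LVV"
Token 4: literal('F'). Output: "LVVF"
Token 5: backref(off=4, len=5). Buffer before: "LVVF" (len 4)
  byte 1: read out[0]='L', append. Buffer now: "LVVFL"
  byte 2: read out[1]='V', append. Buffer now: "LVVFLV"
  byte 3: read out[2]='V', append. Buffer now: "LVVFLVV"
  byte 4: read out[3]='F', append. Buffer now: "LVVFLVVF"
  byte 5: read out[4]='L', append. Buffer now: "LVVFLVVFL"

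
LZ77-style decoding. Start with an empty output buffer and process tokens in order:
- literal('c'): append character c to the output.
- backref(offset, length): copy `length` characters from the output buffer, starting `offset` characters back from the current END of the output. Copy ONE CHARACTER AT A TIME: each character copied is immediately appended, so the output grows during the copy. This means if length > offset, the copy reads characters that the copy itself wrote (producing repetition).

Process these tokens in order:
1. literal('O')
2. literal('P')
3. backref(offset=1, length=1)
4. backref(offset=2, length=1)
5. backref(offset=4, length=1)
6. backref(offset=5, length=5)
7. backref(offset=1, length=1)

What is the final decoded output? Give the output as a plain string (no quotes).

Answer: OPPPOOPPPOO

Derivation:
Token 1: literal('O'). Output: "O"
Token 2: literal('P'). Output: "OP"
Token 3: backref(off=1, len=1). Copied 'P' from pos 1. Output: "OPP"
Token 4: backref(off=2, len=1). Copied 'P' from pos 1. Output: "OPPP"
Token 5: backref(off=4, len=1). Copied 'O' from pos 0. Output: "OPPPO"
Token 6: backref(off=5, len=5). Copied 'OPPPO' from pos 0. Output: "OPPPOOPPPO"
Token 7: backref(off=1, len=1). Copied 'O' from pos 9. Output: "OPPPOOPPPOO"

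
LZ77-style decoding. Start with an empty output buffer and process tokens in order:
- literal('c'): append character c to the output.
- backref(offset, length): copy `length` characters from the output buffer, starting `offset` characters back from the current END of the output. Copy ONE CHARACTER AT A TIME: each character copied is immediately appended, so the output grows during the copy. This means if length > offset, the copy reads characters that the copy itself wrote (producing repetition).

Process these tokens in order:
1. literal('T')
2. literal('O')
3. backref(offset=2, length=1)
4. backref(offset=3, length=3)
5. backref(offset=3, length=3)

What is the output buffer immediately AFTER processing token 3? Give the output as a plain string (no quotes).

Answer: TOT

Derivation:
Token 1: literal('T'). Output: "T"
Token 2: literal('O'). Output: "TO"
Token 3: backref(off=2, len=1). Copied 'T' from pos 0. Output: "TOT"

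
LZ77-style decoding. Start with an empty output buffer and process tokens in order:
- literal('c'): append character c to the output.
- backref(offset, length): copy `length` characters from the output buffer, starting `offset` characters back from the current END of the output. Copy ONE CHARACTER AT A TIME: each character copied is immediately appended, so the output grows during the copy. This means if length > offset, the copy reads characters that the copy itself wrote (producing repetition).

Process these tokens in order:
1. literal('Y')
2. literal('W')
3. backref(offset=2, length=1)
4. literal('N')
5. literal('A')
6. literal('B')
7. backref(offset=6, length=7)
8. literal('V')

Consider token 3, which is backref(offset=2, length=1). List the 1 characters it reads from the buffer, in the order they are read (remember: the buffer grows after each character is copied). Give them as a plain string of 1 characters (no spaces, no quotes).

Token 1: literal('Y'). Output: "Y"
Token 2: literal('W'). Output: "YW"
Token 3: backref(off=2, len=1). Buffer before: "YW" (len 2)
  byte 1: read out[0]='Y', append. Buffer now: "YWY"

Answer: Y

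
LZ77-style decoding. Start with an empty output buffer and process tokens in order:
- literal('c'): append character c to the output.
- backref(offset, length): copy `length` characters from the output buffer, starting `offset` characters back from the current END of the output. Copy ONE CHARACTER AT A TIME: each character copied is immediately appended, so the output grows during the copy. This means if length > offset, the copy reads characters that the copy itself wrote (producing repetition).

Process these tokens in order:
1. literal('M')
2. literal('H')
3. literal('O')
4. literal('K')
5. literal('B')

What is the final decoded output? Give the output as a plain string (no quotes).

Token 1: literal('M'). Output: "M"
Token 2: literal('H'). Output: "MH"
Token 3: literal('O'). Output: "MHO"
Token 4: literal('K'). Output: "MHOK"
Token 5: literal('B'). Output: "MHOKB"

Answer: MHOKB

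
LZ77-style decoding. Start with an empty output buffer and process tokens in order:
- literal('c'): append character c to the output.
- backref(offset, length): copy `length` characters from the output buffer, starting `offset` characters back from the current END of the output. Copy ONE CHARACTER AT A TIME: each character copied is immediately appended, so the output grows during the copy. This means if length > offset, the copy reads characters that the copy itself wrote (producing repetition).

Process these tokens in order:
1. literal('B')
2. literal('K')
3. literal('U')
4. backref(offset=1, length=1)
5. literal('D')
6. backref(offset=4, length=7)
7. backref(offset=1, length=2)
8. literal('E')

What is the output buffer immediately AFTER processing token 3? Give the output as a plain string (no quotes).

Token 1: literal('B'). Output: "B"
Token 2: literal('K'). Output: "BK"
Token 3: literal('U'). Output: "BKU"

Answer: BKU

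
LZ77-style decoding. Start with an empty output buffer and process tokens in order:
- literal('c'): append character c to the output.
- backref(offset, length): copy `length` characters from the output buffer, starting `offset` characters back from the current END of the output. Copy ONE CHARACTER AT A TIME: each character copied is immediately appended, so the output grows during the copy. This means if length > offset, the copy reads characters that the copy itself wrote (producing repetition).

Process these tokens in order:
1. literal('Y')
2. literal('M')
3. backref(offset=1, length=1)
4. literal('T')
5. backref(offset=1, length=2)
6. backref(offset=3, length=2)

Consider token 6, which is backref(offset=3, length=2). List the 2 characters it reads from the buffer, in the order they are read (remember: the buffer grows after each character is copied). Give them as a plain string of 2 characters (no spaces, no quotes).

Answer: TT

Derivation:
Token 1: literal('Y'). Output: "Y"
Token 2: literal('M'). Output: "YM"
Token 3: backref(off=1, len=1). Copied 'M' from pos 1. Output: "YMM"
Token 4: literal('T'). Output: "YMMT"
Token 5: backref(off=1, len=2) (overlapping!). Copied 'TT' from pos 3. Output: "YMMTTT"
Token 6: backref(off=3, len=2). Buffer before: "YMMTTT" (len 6)
  byte 1: read out[3]='T', append. Buffer now: "YMMTTTT"
  byte 2: read out[4]='T', append. Buffer now: "YMMTTTTT"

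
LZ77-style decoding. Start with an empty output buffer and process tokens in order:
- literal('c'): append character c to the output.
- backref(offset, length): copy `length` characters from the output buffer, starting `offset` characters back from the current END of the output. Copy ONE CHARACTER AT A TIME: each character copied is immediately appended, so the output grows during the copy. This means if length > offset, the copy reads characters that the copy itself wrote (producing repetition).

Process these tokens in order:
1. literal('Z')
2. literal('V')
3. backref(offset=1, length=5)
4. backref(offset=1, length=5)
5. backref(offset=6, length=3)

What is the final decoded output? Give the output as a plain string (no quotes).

Answer: ZVVVVVVVVVVVVVV

Derivation:
Token 1: literal('Z'). Output: "Z"
Token 2: literal('V'). Output: "ZV"
Token 3: backref(off=1, len=5) (overlapping!). Copied 'VVVVV' from pos 1. Output: "ZVVVVVV"
Token 4: backref(off=1, len=5) (overlapping!). Copied 'VVVVV' from pos 6. Output: "ZVVVVVVVVVVV"
Token 5: backref(off=6, len=3). Copied 'VVV' from pos 6. Output: "ZVVVVVVVVVVVVVV"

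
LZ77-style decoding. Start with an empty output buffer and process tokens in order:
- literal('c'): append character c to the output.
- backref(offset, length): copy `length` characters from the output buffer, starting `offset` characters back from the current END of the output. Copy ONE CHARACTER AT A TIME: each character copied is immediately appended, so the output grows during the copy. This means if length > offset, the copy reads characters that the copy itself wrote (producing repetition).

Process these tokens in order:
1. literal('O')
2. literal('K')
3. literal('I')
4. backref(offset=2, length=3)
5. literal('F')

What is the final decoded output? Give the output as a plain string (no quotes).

Answer: OKIKIKF

Derivation:
Token 1: literal('O'). Output: "O"
Token 2: literal('K'). Output: "OK"
Token 3: literal('I'). Output: "OKI"
Token 4: backref(off=2, len=3) (overlapping!). Copied 'KIK' from pos 1. Output: "OKIKIK"
Token 5: literal('F'). Output: "OKIKIKF"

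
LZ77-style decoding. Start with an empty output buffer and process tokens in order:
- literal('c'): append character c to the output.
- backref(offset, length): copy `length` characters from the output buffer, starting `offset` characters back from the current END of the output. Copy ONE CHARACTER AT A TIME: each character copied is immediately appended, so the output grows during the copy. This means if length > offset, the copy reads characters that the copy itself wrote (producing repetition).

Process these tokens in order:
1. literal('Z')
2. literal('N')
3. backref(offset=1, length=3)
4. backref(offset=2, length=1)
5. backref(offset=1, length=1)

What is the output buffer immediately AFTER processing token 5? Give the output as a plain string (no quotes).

Token 1: literal('Z'). Output: "Z"
Token 2: literal('N'). Output: "ZN"
Token 3: backref(off=1, len=3) (overlapping!). Copied 'NNN' from pos 1. Output: "ZNNNN"
Token 4: backref(off=2, len=1). Copied 'N' from pos 3. Output: "ZNNNNN"
Token 5: backref(off=1, len=1). Copied 'N' from pos 5. Output: "ZNNNNNN"

Answer: ZNNNNNN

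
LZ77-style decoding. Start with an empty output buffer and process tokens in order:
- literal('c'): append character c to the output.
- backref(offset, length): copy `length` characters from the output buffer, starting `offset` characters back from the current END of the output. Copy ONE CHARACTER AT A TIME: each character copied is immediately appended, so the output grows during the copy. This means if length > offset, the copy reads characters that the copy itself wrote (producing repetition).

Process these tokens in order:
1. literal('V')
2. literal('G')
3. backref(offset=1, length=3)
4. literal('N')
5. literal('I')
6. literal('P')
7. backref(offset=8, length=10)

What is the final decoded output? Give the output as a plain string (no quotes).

Answer: VGGGGNIPVGGGGNIPVG

Derivation:
Token 1: literal('V'). Output: "V"
Token 2: literal('G'). Output: "VG"
Token 3: backref(off=1, len=3) (overlapping!). Copied 'GGG' from pos 1. Output: "VGGGG"
Token 4: literal('N'). Output: "VGGGGN"
Token 5: literal('I'). Output: "VGGGGNI"
Token 6: literal('P'). Output: "VGGGGNIP"
Token 7: backref(off=8, len=10) (overlapping!). Copied 'VGGGGNIPVG' from pos 0. Output: "VGGGGNIPVGGGGNIPVG"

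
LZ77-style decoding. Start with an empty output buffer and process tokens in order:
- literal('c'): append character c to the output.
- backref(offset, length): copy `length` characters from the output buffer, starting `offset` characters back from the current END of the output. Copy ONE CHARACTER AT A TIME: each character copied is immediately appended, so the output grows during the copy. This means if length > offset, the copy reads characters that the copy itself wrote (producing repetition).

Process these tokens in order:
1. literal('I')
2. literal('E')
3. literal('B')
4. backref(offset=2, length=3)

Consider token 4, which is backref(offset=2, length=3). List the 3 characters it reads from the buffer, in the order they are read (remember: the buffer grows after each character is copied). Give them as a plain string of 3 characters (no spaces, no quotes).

Token 1: literal('I'). Output: "I"
Token 2: literal('E'). Output: "IE"
Token 3: literal('B'). Output: "IEB"
Token 4: backref(off=2, len=3). Buffer before: "IEB" (len 3)
  byte 1: read out[1]='E', append. Buffer now: "IEBE"
  byte 2: read out[2]='B', append. Buffer now: "IEBEB"
  byte 3: read out[3]='E', append. Buffer now: "IEBEBE"

Answer: EBE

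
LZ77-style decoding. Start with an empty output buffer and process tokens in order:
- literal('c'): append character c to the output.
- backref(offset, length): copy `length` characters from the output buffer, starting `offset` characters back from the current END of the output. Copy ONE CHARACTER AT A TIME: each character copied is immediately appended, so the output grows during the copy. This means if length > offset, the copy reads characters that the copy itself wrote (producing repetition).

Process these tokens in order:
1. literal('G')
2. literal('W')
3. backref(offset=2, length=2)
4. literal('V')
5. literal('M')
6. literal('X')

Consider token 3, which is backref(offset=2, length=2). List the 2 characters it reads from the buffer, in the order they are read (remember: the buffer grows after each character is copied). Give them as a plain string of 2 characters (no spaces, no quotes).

Answer: GW

Derivation:
Token 1: literal('G'). Output: "G"
Token 2: literal('W'). Output: "GW"
Token 3: backref(off=2, len=2). Buffer before: "GW" (len 2)
  byte 1: read out[0]='G', append. Buffer now: "GWG"
  byte 2: read out[1]='W', append. Buffer now: "GWGW"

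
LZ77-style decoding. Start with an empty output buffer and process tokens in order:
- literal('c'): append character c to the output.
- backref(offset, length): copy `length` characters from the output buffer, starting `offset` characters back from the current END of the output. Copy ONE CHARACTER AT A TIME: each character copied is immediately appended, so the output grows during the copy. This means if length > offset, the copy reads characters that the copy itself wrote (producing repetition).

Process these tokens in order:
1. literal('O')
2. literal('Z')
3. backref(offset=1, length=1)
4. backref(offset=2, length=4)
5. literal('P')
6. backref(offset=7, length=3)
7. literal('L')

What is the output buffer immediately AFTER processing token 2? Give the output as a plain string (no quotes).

Answer: OZ

Derivation:
Token 1: literal('O'). Output: "O"
Token 2: literal('Z'). Output: "OZ"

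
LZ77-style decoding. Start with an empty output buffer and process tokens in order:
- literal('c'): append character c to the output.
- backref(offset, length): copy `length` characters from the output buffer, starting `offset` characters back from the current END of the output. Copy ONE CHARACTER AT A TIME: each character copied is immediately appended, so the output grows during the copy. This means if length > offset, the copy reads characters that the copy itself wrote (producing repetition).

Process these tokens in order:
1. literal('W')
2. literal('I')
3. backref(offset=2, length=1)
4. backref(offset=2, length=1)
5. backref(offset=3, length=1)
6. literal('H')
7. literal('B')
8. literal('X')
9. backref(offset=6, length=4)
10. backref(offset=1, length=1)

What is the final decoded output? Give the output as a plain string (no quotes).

Token 1: literal('W'). Output: "W"
Token 2: literal('I'). Output: "WI"
Token 3: backref(off=2, len=1). Copied 'W' from pos 0. Output: "WIW"
Token 4: backref(off=2, len=1). Copied 'I' from pos 1. Output: "WIWI"
Token 5: backref(off=3, len=1). Copied 'I' from pos 1. Output: "WIWII"
Token 6: literal('H'). Output: "WIWIIH"
Token 7: literal('B'). Output: "WIWIIHB"
Token 8: literal('X'). Output: "WIWIIHBX"
Token 9: backref(off=6, len=4). Copied 'WIIH' from pos 2. Output: "WIWIIHBXWIIH"
Token 10: backref(off=1, len=1). Copied 'H' from pos 11. Output: "WIWIIHBXWIIHH"

Answer: WIWIIHBXWIIHH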